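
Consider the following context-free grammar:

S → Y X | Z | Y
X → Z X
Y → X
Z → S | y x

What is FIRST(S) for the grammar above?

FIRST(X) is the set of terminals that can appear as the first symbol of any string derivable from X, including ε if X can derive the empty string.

We compute FIRST(S) using the standard algorithm.
FIRST(S) = {y}
FIRST(X) = {y}
FIRST(Y) = {y}
FIRST(Z) = {y}
Therefore, FIRST(S) = {y}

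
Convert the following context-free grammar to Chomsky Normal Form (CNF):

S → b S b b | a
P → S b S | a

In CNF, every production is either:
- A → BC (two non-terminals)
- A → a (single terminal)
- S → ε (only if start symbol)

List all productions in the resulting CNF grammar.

TB → b; S → a; P → a; S → TB X0; X0 → S X1; X1 → TB TB; P → S X2; X2 → TB S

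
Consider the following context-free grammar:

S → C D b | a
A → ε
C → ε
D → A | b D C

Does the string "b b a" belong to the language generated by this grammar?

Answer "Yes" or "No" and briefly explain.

No - no valid derivation exists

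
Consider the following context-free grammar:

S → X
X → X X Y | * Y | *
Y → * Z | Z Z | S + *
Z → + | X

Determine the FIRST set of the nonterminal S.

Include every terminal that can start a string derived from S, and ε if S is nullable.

We compute FIRST(S) using the standard algorithm.
FIRST(S) = {*}
FIRST(X) = {*}
FIRST(Y) = {*, +}
FIRST(Z) = {*, +}
Therefore, FIRST(S) = {*}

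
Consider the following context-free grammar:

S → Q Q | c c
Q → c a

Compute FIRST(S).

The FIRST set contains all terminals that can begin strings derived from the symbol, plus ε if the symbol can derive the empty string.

We compute FIRST(S) using the standard algorithm.
FIRST(Q) = {c}
FIRST(S) = {c}
Therefore, FIRST(S) = {c}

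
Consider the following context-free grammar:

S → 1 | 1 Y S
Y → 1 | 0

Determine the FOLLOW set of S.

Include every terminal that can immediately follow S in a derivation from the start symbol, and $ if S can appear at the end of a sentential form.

We compute FOLLOW(S) using the standard algorithm.
FOLLOW(S) starts with {$}.
FIRST(S) = {1}
FIRST(Y) = {0, 1}
FOLLOW(S) = {$}
FOLLOW(Y) = {1}
Therefore, FOLLOW(S) = {$}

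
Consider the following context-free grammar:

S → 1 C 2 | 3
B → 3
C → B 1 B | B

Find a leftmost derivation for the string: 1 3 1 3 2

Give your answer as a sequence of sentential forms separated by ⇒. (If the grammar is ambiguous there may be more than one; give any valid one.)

S ⇒ 1 C 2 ⇒ 1 B 1 B 2 ⇒ 1 3 1 B 2 ⇒ 1 3 1 3 2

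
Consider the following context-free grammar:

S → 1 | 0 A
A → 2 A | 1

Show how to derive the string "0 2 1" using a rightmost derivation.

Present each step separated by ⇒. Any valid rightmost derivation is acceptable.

S ⇒ 0 A ⇒ 0 2 A ⇒ 0 2 1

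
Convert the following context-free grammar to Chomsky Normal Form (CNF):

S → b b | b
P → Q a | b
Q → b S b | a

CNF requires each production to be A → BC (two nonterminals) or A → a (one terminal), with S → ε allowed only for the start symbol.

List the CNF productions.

TB → b; S → b; TA → a; P → b; Q → a; S → TB TB; P → Q TA; Q → TB X0; X0 → S TB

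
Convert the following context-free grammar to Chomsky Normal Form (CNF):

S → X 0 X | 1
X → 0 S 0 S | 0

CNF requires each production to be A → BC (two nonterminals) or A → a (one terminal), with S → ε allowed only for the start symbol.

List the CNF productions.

T0 → 0; S → 1; X → 0; S → X X0; X0 → T0 X; X → T0 X1; X1 → S X2; X2 → T0 S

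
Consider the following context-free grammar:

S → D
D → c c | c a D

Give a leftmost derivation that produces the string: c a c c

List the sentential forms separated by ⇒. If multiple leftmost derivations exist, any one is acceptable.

S ⇒ D ⇒ c a D ⇒ c a c c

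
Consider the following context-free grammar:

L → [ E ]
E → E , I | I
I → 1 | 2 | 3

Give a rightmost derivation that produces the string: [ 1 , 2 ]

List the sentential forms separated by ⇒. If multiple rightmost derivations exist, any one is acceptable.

L ⇒ [ E ] ⇒ [ E , I ] ⇒ [ E , 2 ] ⇒ [ I , 2 ] ⇒ [ 1 , 2 ]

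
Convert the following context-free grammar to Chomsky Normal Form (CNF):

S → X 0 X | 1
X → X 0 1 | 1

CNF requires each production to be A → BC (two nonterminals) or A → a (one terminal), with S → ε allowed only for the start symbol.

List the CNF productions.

T0 → 0; S → 1; T1 → 1; X → 1; S → X X0; X0 → T0 X; X → X X1; X1 → T0 T1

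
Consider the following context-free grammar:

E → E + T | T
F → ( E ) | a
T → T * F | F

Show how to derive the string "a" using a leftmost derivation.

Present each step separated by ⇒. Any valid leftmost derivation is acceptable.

E ⇒ T ⇒ F ⇒ a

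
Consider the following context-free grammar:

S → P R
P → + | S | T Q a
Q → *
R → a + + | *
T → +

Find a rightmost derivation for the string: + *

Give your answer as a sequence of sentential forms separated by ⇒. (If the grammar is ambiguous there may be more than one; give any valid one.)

S ⇒ P R ⇒ P * ⇒ + *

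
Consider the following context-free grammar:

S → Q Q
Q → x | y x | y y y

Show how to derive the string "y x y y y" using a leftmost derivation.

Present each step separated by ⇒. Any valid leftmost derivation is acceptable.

S ⇒ Q Q ⇒ y x Q ⇒ y x y y y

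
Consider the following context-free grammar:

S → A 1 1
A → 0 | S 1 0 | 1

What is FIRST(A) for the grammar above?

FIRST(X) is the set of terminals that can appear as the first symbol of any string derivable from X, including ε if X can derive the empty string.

We compute FIRST(A) using the standard algorithm.
FIRST(A) = {0, 1}
FIRST(S) = {0, 1}
Therefore, FIRST(A) = {0, 1}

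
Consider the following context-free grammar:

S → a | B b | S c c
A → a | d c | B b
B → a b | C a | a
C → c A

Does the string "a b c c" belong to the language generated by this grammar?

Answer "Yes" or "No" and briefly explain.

Yes - a valid derivation exists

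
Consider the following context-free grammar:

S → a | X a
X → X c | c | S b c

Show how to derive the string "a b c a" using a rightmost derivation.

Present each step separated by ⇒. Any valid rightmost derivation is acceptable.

S ⇒ X a ⇒ S b c a ⇒ a b c a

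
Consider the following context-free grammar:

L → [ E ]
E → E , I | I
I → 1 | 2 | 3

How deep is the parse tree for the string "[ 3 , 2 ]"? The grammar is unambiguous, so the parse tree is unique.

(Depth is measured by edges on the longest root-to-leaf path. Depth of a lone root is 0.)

4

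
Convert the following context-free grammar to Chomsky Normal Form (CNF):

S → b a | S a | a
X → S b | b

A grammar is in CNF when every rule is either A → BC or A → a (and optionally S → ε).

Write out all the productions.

TB → b; TA → a; S → a; X → b; S → TB TA; S → S TA; X → S TB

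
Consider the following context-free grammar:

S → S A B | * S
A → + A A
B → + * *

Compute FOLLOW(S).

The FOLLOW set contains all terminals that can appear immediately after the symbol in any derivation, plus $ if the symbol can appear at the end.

We compute FOLLOW(S) using the standard algorithm.
FOLLOW(S) starts with {$}.
FIRST(A) = {+}
FIRST(B) = {+}
FIRST(S) = {*}
FOLLOW(A) = {+}
FOLLOW(B) = {$, +}
FOLLOW(S) = {$, +}
Therefore, FOLLOW(S) = {$, +}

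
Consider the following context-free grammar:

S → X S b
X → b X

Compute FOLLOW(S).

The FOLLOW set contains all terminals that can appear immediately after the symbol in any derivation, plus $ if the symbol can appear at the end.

We compute FOLLOW(S) using the standard algorithm.
FOLLOW(S) starts with {$}.
FIRST(S) = {b}
FIRST(X) = {b}
FOLLOW(S) = {$, b}
FOLLOW(X) = {b}
Therefore, FOLLOW(S) = {$, b}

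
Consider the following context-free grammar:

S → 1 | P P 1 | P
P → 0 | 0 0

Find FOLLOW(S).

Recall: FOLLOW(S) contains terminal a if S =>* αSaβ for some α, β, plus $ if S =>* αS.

We compute FOLLOW(S) using the standard algorithm.
FOLLOW(S) starts with {$}.
FIRST(P) = {0}
FIRST(S) = {0, 1}
FOLLOW(P) = {$, 0, 1}
FOLLOW(S) = {$}
Therefore, FOLLOW(S) = {$}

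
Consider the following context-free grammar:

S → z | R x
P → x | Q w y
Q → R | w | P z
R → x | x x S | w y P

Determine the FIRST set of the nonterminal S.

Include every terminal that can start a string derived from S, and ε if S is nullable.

We compute FIRST(S) using the standard algorithm.
FIRST(P) = {w, x}
FIRST(Q) = {w, x}
FIRST(R) = {w, x}
FIRST(S) = {w, x, z}
Therefore, FIRST(S) = {w, x, z}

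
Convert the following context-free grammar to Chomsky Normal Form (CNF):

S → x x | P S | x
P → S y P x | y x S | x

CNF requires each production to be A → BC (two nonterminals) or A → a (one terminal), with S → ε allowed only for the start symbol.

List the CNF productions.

TX → x; S → x; TY → y; P → x; S → TX TX; S → P S; P → S X0; X0 → TY X1; X1 → P TX; P → TY X2; X2 → TX S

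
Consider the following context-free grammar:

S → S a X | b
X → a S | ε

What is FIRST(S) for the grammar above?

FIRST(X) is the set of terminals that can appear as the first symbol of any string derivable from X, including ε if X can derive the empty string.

We compute FIRST(S) using the standard algorithm.
FIRST(S) = {b}
FIRST(X) = {a, ε}
Therefore, FIRST(S) = {b}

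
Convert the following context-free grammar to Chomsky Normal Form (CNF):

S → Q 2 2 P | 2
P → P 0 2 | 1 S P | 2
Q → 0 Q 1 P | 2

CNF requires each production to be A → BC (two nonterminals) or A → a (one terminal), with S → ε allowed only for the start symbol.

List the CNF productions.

T2 → 2; S → 2; T0 → 0; T1 → 1; P → 2; Q → 2; S → Q X0; X0 → T2 X1; X1 → T2 P; P → P X2; X2 → T0 T2; P → T1 X3; X3 → S P; Q → T0 X4; X4 → Q X5; X5 → T1 P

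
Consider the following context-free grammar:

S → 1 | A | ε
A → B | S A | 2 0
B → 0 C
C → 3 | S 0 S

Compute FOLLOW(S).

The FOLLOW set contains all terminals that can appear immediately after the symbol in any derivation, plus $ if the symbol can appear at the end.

We compute FOLLOW(S) using the standard algorithm.
FOLLOW(S) starts with {$}.
FIRST(A) = {0, 1, 2}
FIRST(B) = {0}
FIRST(C) = {0, 1, 2, 3}
FIRST(S) = {0, 1, 2, ε}
FOLLOW(A) = {$, 0, 1, 2}
FOLLOW(B) = {$, 0, 1, 2}
FOLLOW(C) = {$, 0, 1, 2}
FOLLOW(S) = {$, 0, 1, 2}
Therefore, FOLLOW(S) = {$, 0, 1, 2}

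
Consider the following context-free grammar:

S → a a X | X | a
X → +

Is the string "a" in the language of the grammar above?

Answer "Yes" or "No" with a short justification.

Yes - a valid derivation exists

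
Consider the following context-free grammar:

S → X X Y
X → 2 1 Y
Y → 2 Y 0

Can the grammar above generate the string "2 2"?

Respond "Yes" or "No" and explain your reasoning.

No - no valid derivation exists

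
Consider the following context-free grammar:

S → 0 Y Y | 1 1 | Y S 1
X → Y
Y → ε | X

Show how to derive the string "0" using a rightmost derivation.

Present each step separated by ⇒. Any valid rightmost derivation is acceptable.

S ⇒ 0 Y Y ⇒ 0 Y ⇒ 0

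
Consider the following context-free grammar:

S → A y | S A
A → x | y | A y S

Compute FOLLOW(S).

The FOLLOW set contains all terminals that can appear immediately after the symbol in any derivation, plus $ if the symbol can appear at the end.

We compute FOLLOW(S) using the standard algorithm.
FOLLOW(S) starts with {$}.
FIRST(A) = {x, y}
FIRST(S) = {x, y}
FOLLOW(A) = {$, x, y}
FOLLOW(S) = {$, x, y}
Therefore, FOLLOW(S) = {$, x, y}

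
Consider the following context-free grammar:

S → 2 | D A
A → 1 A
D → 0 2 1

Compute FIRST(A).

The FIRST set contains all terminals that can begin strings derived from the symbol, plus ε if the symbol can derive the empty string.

We compute FIRST(A) using the standard algorithm.
FIRST(A) = {1}
FIRST(D) = {0}
FIRST(S) = {0, 2}
Therefore, FIRST(A) = {1}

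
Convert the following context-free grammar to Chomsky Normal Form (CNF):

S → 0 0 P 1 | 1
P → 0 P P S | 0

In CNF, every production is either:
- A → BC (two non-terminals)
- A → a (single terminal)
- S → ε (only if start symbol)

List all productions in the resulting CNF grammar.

T0 → 0; T1 → 1; S → 1; P → 0; S → T0 X0; X0 → T0 X1; X1 → P T1; P → T0 X2; X2 → P X3; X3 → P S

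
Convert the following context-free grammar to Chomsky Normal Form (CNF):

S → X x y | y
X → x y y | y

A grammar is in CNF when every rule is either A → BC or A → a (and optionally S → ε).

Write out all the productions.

TX → x; TY → y; S → y; X → y; S → X X0; X0 → TX TY; X → TX X1; X1 → TY TY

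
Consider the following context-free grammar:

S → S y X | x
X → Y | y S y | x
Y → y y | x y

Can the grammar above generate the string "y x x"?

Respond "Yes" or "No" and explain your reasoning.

No - no valid derivation exists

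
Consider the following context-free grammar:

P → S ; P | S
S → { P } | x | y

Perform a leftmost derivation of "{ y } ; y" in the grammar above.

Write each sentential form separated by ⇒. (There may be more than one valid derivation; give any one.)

P ⇒ S ; P ⇒ { P } ; P ⇒ { S } ; P ⇒ { y } ; P ⇒ { y } ; S ⇒ { y } ; y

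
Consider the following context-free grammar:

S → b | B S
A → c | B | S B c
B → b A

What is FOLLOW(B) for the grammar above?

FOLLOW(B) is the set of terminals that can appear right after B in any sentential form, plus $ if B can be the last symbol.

We compute FOLLOW(B) using the standard algorithm.
FOLLOW(S) starts with {$}.
FIRST(A) = {b, c}
FIRST(B) = {b}
FIRST(S) = {b}
FOLLOW(A) = {b, c}
FOLLOW(B) = {b, c}
FOLLOW(S) = {$, b}
Therefore, FOLLOW(B) = {b, c}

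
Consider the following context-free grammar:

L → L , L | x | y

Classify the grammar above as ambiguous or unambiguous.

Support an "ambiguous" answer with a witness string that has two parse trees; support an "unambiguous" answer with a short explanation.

Ambiguous - the string 'y , y , x , x , y , x' has two distinct parse trees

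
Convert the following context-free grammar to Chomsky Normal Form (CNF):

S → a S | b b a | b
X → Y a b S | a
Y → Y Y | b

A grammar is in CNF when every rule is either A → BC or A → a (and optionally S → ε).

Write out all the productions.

TA → a; TB → b; S → b; X → a; Y → b; S → TA S; S → TB X0; X0 → TB TA; X → Y X1; X1 → TA X2; X2 → TB S; Y → Y Y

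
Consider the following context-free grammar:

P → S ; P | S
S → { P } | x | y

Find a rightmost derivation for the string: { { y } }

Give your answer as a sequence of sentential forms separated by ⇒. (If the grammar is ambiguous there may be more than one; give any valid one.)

P ⇒ S ⇒ { P } ⇒ { S } ⇒ { { P } } ⇒ { { S } } ⇒ { { y } }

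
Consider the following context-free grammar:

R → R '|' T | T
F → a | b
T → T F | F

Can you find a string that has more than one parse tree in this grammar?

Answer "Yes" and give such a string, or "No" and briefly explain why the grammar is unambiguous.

No - the grammar is unambiguous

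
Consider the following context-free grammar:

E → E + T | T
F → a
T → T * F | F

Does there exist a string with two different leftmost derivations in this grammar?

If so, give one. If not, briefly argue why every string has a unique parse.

No - every string in the language has a unique leftmost derivation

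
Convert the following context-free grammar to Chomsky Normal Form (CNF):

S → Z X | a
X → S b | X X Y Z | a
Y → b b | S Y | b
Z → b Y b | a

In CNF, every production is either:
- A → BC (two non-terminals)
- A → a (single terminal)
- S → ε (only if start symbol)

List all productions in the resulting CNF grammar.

S → a; TB → b; X → a; Y → b; Z → a; S → Z X; X → S TB; X → X X0; X0 → X X1; X1 → Y Z; Y → TB TB; Y → S Y; Z → TB X2; X2 → Y TB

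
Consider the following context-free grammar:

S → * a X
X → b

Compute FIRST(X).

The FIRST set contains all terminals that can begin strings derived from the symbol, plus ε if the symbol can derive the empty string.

We compute FIRST(X) using the standard algorithm.
FIRST(S) = {*}
FIRST(X) = {b}
Therefore, FIRST(X) = {b}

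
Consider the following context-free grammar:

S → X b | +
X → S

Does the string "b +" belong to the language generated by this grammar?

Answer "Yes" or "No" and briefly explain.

No - no valid derivation exists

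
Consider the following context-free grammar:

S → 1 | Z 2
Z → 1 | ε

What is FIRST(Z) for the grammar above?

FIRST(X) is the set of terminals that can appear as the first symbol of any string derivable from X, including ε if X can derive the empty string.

We compute FIRST(Z) using the standard algorithm.
FIRST(S) = {1, 2}
FIRST(Z) = {1, ε}
Therefore, FIRST(Z) = {1, ε}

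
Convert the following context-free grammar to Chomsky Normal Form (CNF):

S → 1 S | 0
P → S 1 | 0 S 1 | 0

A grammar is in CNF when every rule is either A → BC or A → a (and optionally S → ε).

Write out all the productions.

T1 → 1; S → 0; T0 → 0; P → 0; S → T1 S; P → S T1; P → T0 X0; X0 → S T1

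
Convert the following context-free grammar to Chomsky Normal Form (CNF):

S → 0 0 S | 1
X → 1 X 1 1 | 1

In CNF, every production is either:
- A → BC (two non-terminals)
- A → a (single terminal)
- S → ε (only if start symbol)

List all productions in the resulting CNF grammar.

T0 → 0; S → 1; T1 → 1; X → 1; S → T0 X0; X0 → T0 S; X → T1 X1; X1 → X X2; X2 → T1 T1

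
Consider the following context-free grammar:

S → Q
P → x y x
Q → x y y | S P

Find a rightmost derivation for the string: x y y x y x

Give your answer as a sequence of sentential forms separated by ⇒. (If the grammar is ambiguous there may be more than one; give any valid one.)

S ⇒ Q ⇒ S P ⇒ S x y x ⇒ Q x y x ⇒ x y y x y x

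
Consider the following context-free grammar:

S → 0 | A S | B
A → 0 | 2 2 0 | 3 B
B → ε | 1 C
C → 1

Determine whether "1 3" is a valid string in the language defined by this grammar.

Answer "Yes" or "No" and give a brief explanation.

No - no valid derivation exists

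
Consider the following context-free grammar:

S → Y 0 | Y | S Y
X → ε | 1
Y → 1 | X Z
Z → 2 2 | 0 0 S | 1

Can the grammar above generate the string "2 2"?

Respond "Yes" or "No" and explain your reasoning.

Yes - a valid derivation exists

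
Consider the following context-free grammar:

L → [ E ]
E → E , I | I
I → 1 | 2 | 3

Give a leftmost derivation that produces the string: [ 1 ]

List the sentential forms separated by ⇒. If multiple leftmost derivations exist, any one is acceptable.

L ⇒ [ E ] ⇒ [ I ] ⇒ [ 1 ]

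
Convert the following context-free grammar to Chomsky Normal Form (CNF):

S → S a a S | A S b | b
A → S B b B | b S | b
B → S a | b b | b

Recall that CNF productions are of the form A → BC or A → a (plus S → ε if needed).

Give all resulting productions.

TA → a; TB → b; S → b; A → b; B → b; S → S X0; X0 → TA X1; X1 → TA S; S → A X2; X2 → S TB; A → S X3; X3 → B X4; X4 → TB B; A → TB S; B → S TA; B → TB TB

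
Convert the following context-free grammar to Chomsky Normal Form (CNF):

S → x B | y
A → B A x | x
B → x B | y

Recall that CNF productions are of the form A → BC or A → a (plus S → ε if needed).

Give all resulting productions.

TX → x; S → y; A → x; B → y; S → TX B; A → B X0; X0 → A TX; B → TX B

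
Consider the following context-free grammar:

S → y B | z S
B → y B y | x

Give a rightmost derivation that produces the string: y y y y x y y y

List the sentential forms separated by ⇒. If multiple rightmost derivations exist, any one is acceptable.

S ⇒ y B ⇒ y y B y ⇒ y y y B y y ⇒ y y y y B y y y ⇒ y y y y x y y y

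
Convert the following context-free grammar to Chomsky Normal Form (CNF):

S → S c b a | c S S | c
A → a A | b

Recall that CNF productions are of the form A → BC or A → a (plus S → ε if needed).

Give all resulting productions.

TC → c; TB → b; TA → a; S → c; A → b; S → S X0; X0 → TC X1; X1 → TB TA; S → TC X2; X2 → S S; A → TA A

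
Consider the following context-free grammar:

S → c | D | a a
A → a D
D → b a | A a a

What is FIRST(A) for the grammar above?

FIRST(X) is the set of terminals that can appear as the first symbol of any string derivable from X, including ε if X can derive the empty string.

We compute FIRST(A) using the standard algorithm.
FIRST(A) = {a}
FIRST(D) = {a, b}
FIRST(S) = {a, b, c}
Therefore, FIRST(A) = {a}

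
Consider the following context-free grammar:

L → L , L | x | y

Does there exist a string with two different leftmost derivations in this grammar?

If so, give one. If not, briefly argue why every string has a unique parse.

Yes - the string 'x , x , x , y , x' has two distinct leftmost derivations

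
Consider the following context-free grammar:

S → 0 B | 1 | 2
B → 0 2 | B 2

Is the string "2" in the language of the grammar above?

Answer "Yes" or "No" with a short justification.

Yes - a valid derivation exists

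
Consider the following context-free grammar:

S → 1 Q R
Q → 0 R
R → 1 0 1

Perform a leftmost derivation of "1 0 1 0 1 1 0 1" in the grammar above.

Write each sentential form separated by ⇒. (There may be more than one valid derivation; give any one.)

S ⇒ 1 Q R ⇒ 1 0 R R ⇒ 1 0 1 0 1 R ⇒ 1 0 1 0 1 1 0 1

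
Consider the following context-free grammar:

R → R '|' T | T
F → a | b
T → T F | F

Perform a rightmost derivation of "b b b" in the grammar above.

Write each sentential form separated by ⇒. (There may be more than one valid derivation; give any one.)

R ⇒ T ⇒ T F ⇒ T b ⇒ T F b ⇒ T b b ⇒ F b b ⇒ b b b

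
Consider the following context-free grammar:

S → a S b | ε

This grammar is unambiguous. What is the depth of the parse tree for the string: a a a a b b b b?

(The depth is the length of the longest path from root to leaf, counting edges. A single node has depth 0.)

5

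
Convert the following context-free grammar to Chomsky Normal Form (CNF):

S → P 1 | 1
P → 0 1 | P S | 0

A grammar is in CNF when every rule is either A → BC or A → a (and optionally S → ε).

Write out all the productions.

T1 → 1; S → 1; T0 → 0; P → 0; S → P T1; P → T0 T1; P → P S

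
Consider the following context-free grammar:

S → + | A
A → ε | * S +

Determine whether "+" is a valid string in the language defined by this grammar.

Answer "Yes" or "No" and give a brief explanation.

Yes - a valid derivation exists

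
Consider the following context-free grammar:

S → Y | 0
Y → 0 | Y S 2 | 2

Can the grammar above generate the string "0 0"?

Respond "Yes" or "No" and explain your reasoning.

No - no valid derivation exists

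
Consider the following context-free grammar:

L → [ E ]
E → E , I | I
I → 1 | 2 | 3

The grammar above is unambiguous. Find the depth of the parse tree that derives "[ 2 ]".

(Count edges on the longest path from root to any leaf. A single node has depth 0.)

3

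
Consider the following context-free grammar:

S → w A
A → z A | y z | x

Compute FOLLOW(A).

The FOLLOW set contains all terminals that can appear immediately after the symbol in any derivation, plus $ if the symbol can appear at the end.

We compute FOLLOW(A) using the standard algorithm.
FOLLOW(S) starts with {$}.
FIRST(A) = {x, y, z}
FIRST(S) = {w}
FOLLOW(A) = {$}
FOLLOW(S) = {$}
Therefore, FOLLOW(A) = {$}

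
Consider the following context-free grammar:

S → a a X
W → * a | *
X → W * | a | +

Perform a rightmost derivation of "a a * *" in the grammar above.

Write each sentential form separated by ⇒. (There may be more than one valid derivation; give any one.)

S ⇒ a a X ⇒ a a W * ⇒ a a * *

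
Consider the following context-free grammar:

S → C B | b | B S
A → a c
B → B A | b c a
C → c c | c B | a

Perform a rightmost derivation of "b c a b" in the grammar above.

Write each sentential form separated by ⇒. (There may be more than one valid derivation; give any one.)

S ⇒ B S ⇒ B b ⇒ b c a b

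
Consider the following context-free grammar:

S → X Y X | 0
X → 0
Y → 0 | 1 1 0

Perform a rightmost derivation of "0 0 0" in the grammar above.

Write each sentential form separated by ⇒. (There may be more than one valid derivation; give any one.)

S ⇒ X Y X ⇒ X Y 0 ⇒ X 0 0 ⇒ 0 0 0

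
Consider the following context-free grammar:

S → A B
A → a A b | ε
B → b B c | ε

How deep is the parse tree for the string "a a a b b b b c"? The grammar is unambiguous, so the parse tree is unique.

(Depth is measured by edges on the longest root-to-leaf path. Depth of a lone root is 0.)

5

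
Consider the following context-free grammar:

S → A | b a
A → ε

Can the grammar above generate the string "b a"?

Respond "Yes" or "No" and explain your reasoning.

Yes - a valid derivation exists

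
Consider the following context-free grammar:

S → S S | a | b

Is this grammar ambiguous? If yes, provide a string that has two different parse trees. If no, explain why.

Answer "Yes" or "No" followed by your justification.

Yes - the string 'a b b a' has two distinct leftmost derivations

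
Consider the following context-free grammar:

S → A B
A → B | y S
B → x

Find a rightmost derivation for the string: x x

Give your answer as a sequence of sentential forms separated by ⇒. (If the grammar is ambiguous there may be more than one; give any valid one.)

S ⇒ A B ⇒ A x ⇒ B x ⇒ x x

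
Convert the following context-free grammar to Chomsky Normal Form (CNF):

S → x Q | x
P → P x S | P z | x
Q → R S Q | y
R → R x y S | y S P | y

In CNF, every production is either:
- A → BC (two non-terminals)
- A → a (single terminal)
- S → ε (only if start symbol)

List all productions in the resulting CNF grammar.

TX → x; S → x; TZ → z; P → x; Q → y; TY → y; R → y; S → TX Q; P → P X0; X0 → TX S; P → P TZ; Q → R X1; X1 → S Q; R → R X2; X2 → TX X3; X3 → TY S; R → TY X4; X4 → S P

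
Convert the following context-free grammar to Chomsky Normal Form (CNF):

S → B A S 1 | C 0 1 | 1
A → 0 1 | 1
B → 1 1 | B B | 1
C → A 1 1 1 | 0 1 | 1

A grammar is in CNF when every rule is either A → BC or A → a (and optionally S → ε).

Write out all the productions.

T1 → 1; T0 → 0; S → 1; A → 1; B → 1; C → 1; S → B X0; X0 → A X1; X1 → S T1; S → C X2; X2 → T0 T1; A → T0 T1; B → T1 T1; B → B B; C → A X3; X3 → T1 X4; X4 → T1 T1; C → T0 T1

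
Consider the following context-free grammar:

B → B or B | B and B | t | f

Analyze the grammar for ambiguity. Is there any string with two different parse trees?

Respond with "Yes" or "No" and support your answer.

Yes - the string 'f and f and f or t or t' has two distinct parse trees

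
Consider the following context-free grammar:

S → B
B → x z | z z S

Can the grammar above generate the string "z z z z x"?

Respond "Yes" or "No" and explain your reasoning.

No - no valid derivation exists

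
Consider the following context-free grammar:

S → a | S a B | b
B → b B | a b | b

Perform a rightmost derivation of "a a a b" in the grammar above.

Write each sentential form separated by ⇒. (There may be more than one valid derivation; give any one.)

S ⇒ S a B ⇒ S a a b ⇒ a a a b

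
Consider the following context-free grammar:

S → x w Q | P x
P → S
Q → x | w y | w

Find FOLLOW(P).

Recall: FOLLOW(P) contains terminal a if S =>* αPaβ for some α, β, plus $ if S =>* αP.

We compute FOLLOW(P) using the standard algorithm.
FOLLOW(S) starts with {$}.
FIRST(P) = {x}
FIRST(Q) = {w, x}
FIRST(S) = {x}
FOLLOW(P) = {x}
FOLLOW(Q) = {$, x}
FOLLOW(S) = {$, x}
Therefore, FOLLOW(P) = {x}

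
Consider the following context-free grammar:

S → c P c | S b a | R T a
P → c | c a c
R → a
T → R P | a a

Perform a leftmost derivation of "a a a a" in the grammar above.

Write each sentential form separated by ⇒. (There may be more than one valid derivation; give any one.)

S ⇒ R T a ⇒ a T a ⇒ a a a a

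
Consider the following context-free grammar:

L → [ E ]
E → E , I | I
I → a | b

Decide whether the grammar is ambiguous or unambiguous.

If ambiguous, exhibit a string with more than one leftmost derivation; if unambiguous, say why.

Unambiguous - every string in the language has a unique leftmost derivation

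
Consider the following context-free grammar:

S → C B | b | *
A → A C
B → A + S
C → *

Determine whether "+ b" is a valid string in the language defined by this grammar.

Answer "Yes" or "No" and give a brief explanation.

No - no valid derivation exists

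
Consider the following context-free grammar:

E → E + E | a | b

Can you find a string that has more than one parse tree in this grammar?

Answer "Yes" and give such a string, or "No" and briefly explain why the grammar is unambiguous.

Yes - the string 'a + b + b + a + b' has two distinct parse trees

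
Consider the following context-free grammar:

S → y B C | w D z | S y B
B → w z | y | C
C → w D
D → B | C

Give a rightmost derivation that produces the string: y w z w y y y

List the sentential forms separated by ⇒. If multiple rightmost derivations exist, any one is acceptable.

S ⇒ S y B ⇒ S y y ⇒ y B C y y ⇒ y B w D y y ⇒ y B w B y y ⇒ y B w y y y ⇒ y w z w y y y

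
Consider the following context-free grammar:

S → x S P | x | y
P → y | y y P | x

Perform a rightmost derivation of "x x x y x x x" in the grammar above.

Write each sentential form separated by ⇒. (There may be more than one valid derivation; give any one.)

S ⇒ x S P ⇒ x S x ⇒ x x S P x ⇒ x x S x x ⇒ x x x S P x x ⇒ x x x S x x x ⇒ x x x y x x x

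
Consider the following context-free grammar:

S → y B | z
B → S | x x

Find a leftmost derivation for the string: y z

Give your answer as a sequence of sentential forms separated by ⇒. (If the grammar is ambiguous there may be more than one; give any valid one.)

S ⇒ y B ⇒ y S ⇒ y z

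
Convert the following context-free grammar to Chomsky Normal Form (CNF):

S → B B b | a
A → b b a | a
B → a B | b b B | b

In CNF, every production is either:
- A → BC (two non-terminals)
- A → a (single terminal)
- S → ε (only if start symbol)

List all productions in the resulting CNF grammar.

TB → b; S → a; TA → a; A → a; B → b; S → B X0; X0 → B TB; A → TB X1; X1 → TB TA; B → TA B; B → TB X2; X2 → TB B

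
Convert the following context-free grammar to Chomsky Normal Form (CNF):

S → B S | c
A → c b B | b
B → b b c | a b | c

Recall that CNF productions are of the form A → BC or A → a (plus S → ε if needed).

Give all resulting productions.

S → c; TC → c; TB → b; A → b; TA → a; B → c; S → B S; A → TC X0; X0 → TB B; B → TB X1; X1 → TB TC; B → TA TB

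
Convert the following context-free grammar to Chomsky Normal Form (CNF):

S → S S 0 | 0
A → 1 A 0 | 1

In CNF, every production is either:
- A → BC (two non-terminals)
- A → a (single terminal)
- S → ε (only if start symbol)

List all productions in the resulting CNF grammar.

T0 → 0; S → 0; T1 → 1; A → 1; S → S X0; X0 → S T0; A → T1 X1; X1 → A T0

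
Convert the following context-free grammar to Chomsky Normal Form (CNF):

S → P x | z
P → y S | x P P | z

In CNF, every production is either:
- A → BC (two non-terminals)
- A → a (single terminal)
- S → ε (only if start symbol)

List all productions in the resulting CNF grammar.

TX → x; S → z; TY → y; P → z; S → P TX; P → TY S; P → TX X0; X0 → P P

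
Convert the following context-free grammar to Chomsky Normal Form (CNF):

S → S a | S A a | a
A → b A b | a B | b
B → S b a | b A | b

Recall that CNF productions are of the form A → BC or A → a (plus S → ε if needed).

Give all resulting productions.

TA → a; S → a; TB → b; A → b; B → b; S → S TA; S → S X0; X0 → A TA; A → TB X1; X1 → A TB; A → TA B; B → S X2; X2 → TB TA; B → TB A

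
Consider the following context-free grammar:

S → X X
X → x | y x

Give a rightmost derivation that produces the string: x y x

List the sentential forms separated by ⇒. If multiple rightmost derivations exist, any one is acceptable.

S ⇒ X X ⇒ X y x ⇒ x y x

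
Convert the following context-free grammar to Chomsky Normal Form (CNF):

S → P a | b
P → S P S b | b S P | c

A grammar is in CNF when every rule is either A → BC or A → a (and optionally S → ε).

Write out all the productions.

TA → a; S → b; TB → b; P → c; S → P TA; P → S X0; X0 → P X1; X1 → S TB; P → TB X2; X2 → S P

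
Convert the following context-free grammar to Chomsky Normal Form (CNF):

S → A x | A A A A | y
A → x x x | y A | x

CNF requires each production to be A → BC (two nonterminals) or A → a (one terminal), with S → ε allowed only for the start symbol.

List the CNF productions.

TX → x; S → y; TY → y; A → x; S → A TX; S → A X0; X0 → A X1; X1 → A A; A → TX X2; X2 → TX TX; A → TY A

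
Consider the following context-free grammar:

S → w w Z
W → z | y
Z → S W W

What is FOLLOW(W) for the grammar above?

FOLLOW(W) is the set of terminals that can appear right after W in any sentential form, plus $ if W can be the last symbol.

We compute FOLLOW(W) using the standard algorithm.
FOLLOW(S) starts with {$}.
FIRST(S) = {w}
FIRST(W) = {y, z}
FIRST(Z) = {w}
FOLLOW(S) = {$, y, z}
FOLLOW(W) = {$, y, z}
FOLLOW(Z) = {$, y, z}
Therefore, FOLLOW(W) = {$, y, z}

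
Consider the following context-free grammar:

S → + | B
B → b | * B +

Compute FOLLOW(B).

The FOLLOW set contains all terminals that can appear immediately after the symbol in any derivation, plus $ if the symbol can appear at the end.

We compute FOLLOW(B) using the standard algorithm.
FOLLOW(S) starts with {$}.
FIRST(B) = {*, b}
FIRST(S) = {*, +, b}
FOLLOW(B) = {$, +}
FOLLOW(S) = {$}
Therefore, FOLLOW(B) = {$, +}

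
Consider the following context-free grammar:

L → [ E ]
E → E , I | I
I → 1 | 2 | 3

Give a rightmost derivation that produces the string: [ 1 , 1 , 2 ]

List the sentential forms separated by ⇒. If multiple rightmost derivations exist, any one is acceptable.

L ⇒ [ E ] ⇒ [ E , I ] ⇒ [ E , 2 ] ⇒ [ E , I , 2 ] ⇒ [ E , 1 , 2 ] ⇒ [ I , 1 , 2 ] ⇒ [ 1 , 1 , 2 ]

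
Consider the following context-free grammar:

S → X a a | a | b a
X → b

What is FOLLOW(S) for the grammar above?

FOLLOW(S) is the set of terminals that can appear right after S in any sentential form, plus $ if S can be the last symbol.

We compute FOLLOW(S) using the standard algorithm.
FOLLOW(S) starts with {$}.
FIRST(S) = {a, b}
FIRST(X) = {b}
FOLLOW(S) = {$}
FOLLOW(X) = {a}
Therefore, FOLLOW(S) = {$}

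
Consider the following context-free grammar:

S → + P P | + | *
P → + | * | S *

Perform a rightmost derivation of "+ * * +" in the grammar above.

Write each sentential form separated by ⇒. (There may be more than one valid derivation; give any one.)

S ⇒ + P P ⇒ + P + ⇒ + S * + ⇒ + * * +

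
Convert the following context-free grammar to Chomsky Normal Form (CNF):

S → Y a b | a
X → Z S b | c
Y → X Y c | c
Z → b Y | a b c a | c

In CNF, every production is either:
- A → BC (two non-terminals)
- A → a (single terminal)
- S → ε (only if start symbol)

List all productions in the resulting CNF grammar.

TA → a; TB → b; S → a; X → c; TC → c; Y → c; Z → c; S → Y X0; X0 → TA TB; X → Z X1; X1 → S TB; Y → X X2; X2 → Y TC; Z → TB Y; Z → TA X3; X3 → TB X4; X4 → TC TA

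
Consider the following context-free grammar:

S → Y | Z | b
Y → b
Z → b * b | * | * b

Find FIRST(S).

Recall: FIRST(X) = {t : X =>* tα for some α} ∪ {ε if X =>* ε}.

We compute FIRST(S) using the standard algorithm.
FIRST(S) = {*, b}
FIRST(Y) = {b}
FIRST(Z) = {*, b}
Therefore, FIRST(S) = {*, b}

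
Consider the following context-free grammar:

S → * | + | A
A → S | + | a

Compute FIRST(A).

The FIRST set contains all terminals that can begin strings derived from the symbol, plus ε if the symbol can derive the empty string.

We compute FIRST(A) using the standard algorithm.
FIRST(A) = {*, +, a}
FIRST(S) = {*, +, a}
Therefore, FIRST(A) = {*, +, a}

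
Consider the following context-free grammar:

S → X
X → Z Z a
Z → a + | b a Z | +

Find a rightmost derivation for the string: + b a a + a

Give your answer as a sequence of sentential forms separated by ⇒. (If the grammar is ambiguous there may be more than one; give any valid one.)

S ⇒ X ⇒ Z Z a ⇒ Z b a Z a ⇒ Z b a a + a ⇒ + b a a + a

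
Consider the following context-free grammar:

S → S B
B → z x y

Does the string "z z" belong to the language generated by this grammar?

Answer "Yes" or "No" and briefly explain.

No - no valid derivation exists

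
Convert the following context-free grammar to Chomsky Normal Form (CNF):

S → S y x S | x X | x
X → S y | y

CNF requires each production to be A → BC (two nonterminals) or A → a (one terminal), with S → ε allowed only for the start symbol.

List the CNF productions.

TY → y; TX → x; S → x; X → y; S → S X0; X0 → TY X1; X1 → TX S; S → TX X; X → S TY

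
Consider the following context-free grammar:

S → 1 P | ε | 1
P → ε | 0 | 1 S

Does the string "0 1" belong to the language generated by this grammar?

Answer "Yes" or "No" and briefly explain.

No - no valid derivation exists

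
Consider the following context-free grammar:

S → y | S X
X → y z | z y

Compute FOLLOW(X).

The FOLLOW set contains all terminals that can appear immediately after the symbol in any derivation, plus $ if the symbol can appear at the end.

We compute FOLLOW(X) using the standard algorithm.
FOLLOW(S) starts with {$}.
FIRST(S) = {y}
FIRST(X) = {y, z}
FOLLOW(S) = {$, y, z}
FOLLOW(X) = {$, y, z}
Therefore, FOLLOW(X) = {$, y, z}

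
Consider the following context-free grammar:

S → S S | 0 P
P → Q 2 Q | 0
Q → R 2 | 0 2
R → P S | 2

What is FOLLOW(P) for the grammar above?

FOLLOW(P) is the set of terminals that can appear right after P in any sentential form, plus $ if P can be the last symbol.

We compute FOLLOW(P) using the standard algorithm.
FOLLOW(S) starts with {$}.
FIRST(P) = {0, 2}
FIRST(Q) = {0, 2}
FIRST(R) = {0, 2}
FIRST(S) = {0}
FOLLOW(P) = {$, 0, 2}
FOLLOW(Q) = {$, 0, 2}
FOLLOW(R) = {2}
FOLLOW(S) = {$, 0, 2}
Therefore, FOLLOW(P) = {$, 0, 2}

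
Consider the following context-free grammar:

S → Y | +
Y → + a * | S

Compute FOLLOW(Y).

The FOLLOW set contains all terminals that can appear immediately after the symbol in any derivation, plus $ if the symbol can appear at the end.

We compute FOLLOW(Y) using the standard algorithm.
FOLLOW(S) starts with {$}.
FIRST(S) = {+}
FIRST(Y) = {+}
FOLLOW(S) = {$}
FOLLOW(Y) = {$}
Therefore, FOLLOW(Y) = {$}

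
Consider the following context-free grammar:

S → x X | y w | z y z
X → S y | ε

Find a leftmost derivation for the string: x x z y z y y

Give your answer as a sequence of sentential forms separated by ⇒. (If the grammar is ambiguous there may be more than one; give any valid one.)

S ⇒ x X ⇒ x S y ⇒ x x X y ⇒ x x S y y ⇒ x x z y z y y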